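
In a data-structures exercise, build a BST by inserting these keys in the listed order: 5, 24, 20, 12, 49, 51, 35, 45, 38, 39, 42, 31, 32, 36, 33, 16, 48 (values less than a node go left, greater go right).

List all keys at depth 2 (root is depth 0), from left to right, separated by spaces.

5: root
24: right child of 5 (depth 1)
20: left child of 24 (depth 2)
12: left child of 20 (depth 3)
49: right child of 24 (depth 2)
51: right child of 49 (depth 3)
35: left child of 49 (depth 3)
45: right child of 35 (depth 4)
38: left child of 45 (depth 5)
39: right child of 38 (depth 6)
42: right child of 39 (depth 7)
31: left child of 35 (depth 4)
32: right child of 31 (depth 5)
36: left child of 38 (depth 6)
33: right child of 32 (depth 6)
16: right child of 12 (depth 4)
48: right child of 45 (depth 5)

20 49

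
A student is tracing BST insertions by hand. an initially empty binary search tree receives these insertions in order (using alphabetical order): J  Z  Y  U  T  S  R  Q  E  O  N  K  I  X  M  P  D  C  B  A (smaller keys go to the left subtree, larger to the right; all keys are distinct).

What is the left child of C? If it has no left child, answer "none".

B

J: root
Z: right child of J (depth 1)
Y: left child of Z (depth 2)
U: left child of Y (depth 3)
T: left child of U (depth 4)
S: left child of T (depth 5)
R: left child of S (depth 6)
Q: left child of R (depth 7)
E: left child of J (depth 1)
O: left child of Q (depth 8)
N: left child of O (depth 9)
K: left child of N (depth 10)
I: right child of E (depth 2)
X: right child of U (depth 4)
M: right child of K (depth 11)
P: right child of O (depth 9)
D: left child of E (depth 2)
C: left child of D (depth 3)
B: left child of C (depth 4)
A: left child of B (depth 5)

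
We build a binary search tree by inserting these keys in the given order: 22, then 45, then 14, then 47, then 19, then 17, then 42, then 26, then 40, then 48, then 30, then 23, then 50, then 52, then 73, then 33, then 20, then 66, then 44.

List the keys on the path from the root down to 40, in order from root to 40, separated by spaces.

22 45 42 26 40

22: root
45: right child of 22 (depth 1)
14: left child of 22 (depth 1)
47: right child of 45 (depth 2)
19: right child of 14 (depth 2)
17: left child of 19 (depth 3)
42: left child of 45 (depth 2)
26: left child of 42 (depth 3)
40: right child of 26 (depth 4)
48: right child of 47 (depth 3)
30: left child of 40 (depth 5)
23: left child of 26 (depth 4)
50: right child of 48 (depth 4)
52: right child of 50 (depth 5)
73: right child of 52 (depth 6)
33: right child of 30 (depth 6)
20: right child of 19 (depth 3)
66: left child of 73 (depth 7)
44: right child of 42 (depth 3)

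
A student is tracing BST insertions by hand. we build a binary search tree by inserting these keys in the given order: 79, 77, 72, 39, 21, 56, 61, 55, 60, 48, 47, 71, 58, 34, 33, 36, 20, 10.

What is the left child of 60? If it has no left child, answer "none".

Resulting structure (node: left, right):
  79: L=77, R=–
  77: L=72, R=–
  72: L=39, R=–
  39: L=21, R=56
  21: L=20, R=34
  56: L=55, R=61
  61: L=60, R=71
  55: L=48, R=–
  60: L=58, R=–
  48: L=47, R=–
  47: L=–, R=–
  71: L=–, R=–
  58: L=–, R=–
  34: L=33, R=36
  33: L=–, R=–
  36: L=–, R=–
  20: L=10, R=–
  10: L=–, R=–

58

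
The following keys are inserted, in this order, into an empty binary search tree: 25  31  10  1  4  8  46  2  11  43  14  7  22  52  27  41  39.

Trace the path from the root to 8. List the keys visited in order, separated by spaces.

25 10 1 4 8

Insert 25: tree is empty, so 25 becomes the root.
Insert 31: 31 > 25 → go right. Place as right child of 25.
Insert 10: 10 < 25 → go left. Place as left child of 25.
Insert 1: 1 < 25 → go left; 1 < 10 → go left. Place as left child of 10.
Insert 4: 4 < 25 → go left; 4 < 10 → go left; 4 > 1 → go right. Place as right child of 1.
Insert 8: 8 < 25 → go left; 8 < 10 → go left; 8 > 1 → go right; 8 > 4 → go right. Place as right child of 4.
Insert 46: 46 > 25 → go right; 46 > 31 → go right. Place as right child of 31.
Insert 2: 2 < 25 → go left; 2 < 10 → go left; 2 > 1 → go right; 2 < 4 → go left. Place as left child of 4.
Insert 11: 11 < 25 → go left; 11 > 10 → go right. Place as right child of 10.
Insert 43: 43 > 25 → go right; 43 > 31 → go right; 43 < 46 → go left. Place as left child of 46.
Insert 14: 14 < 25 → go left; 14 > 10 → go right; 14 > 11 → go right. Place as right child of 11.
Insert 7: 7 < 25 → go left; 7 < 10 → go left; 7 > 1 → go right; 7 > 4 → go right; 7 < 8 → go left. Place as left child of 8.
Insert 22: 22 < 25 → go left; 22 > 10 → go right; 22 > 11 → go right; 22 > 14 → go right. Place as right child of 14.
Insert 52: 52 > 25 → go right; 52 > 31 → go right; 52 > 46 → go right. Place as right child of 46.
Insert 27: 27 > 25 → go right; 27 < 31 → go left. Place as left child of 31.
Insert 41: 41 > 25 → go right; 41 > 31 → go right; 41 < 46 → go left; 41 < 43 → go left. Place as left child of 43.
Insert 39: 39 > 25 → go right; 39 > 31 → go right; 39 < 46 → go left; 39 < 43 → go left; 39 < 41 → go left. Place as left child of 41.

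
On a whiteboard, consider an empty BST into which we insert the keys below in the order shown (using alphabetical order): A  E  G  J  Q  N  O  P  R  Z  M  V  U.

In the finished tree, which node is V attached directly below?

A: root
E: right child of A (depth 1)
G: right child of E (depth 2)
J: right child of G (depth 3)
Q: right child of J (depth 4)
N: left child of Q (depth 5)
O: right child of N (depth 6)
P: right child of O (depth 7)
R: right child of Q (depth 5)
Z: right child of R (depth 6)
M: left child of N (depth 6)
V: left child of Z (depth 7)
U: left child of V (depth 8)

Z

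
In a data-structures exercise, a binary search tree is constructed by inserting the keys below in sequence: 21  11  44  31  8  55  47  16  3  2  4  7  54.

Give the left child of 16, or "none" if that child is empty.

Insert 21: tree is empty, so 21 becomes the root.
Insert 11: 11 < 21 → go left. Place as left child of 21.
Insert 44: 44 > 21 → go right. Place as right child of 21.
Insert 31: 31 > 21 → go right; 31 < 44 → go left. Place as left child of 44.
Insert 8: 8 < 21 → go left; 8 < 11 → go left. Place as left child of 11.
Insert 55: 55 > 21 → go right; 55 > 44 → go right. Place as right child of 44.
Insert 47: 47 > 21 → go right; 47 > 44 → go right; 47 < 55 → go left. Place as left child of 55.
Insert 16: 16 < 21 → go left; 16 > 11 → go right. Place as right child of 11.
Insert 3: 3 < 21 → go left; 3 < 11 → go left; 3 < 8 → go left. Place as left child of 8.
Insert 2: 2 < 21 → go left; 2 < 11 → go left; 2 < 8 → go left; 2 < 3 → go left. Place as left child of 3.
Insert 4: 4 < 21 → go left; 4 < 11 → go left; 4 < 8 → go left; 4 > 3 → go right. Place as right child of 3.
Insert 7: 7 < 21 → go left; 7 < 11 → go left; 7 < 8 → go left; 7 > 3 → go right; 7 > 4 → go right. Place as right child of 4.
Insert 54: 54 > 21 → go right; 54 > 44 → go right; 54 < 55 → go left; 54 > 47 → go right. Place as right child of 47.

none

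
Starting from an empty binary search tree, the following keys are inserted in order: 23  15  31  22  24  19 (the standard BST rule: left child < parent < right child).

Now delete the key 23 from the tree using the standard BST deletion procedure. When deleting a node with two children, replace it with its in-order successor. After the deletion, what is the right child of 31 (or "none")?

23: root
15: left child of 23 (depth 1)
31: right child of 23 (depth 1)
22: right child of 15 (depth 2)
24: left child of 31 (depth 2)
19: left child of 22 (depth 3)

Delete 23 (two children — replace with in-order successor).
After deletion, 31's right child: none.

none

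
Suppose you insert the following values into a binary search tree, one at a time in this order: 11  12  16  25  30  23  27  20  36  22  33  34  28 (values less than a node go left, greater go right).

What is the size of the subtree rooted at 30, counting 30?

6

11: root
12: right child of 11 (depth 1)
16: right child of 12 (depth 2)
25: right child of 16 (depth 3)
30: right child of 25 (depth 4)
23: left child of 25 (depth 4)
27: left child of 30 (depth 5)
20: left child of 23 (depth 5)
36: right child of 30 (depth 5)
22: right child of 20 (depth 6)
33: left child of 36 (depth 6)
34: right child of 33 (depth 7)
28: right child of 27 (depth 6)

Subtree rooted at 30 contains: 30, 27, 28, 36, 33, 34 — 6 nodes.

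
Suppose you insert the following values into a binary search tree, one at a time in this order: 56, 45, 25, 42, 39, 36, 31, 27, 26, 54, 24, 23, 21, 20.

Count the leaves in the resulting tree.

56: root
45: left child of 56 (depth 1)
25: left child of 45 (depth 2)
42: right child of 25 (depth 3)
39: left child of 42 (depth 4)
36: left child of 39 (depth 5)
31: left child of 36 (depth 6)
27: left child of 31 (depth 7)
26: left child of 27 (depth 8)
54: right child of 45 (depth 2)
24: left child of 25 (depth 3)
23: left child of 24 (depth 4)
21: left child of 23 (depth 5)
20: left child of 21 (depth 6)

Leaves: 20, 26, 54 — 3 in total.

3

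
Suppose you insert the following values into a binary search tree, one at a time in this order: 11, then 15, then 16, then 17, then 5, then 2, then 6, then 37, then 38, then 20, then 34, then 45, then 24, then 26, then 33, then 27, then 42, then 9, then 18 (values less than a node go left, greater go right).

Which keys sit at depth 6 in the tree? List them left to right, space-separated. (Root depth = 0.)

11: root
15: right child of 11 (depth 1)
16: right child of 15 (depth 2)
17: right child of 16 (depth 3)
5: left child of 11 (depth 1)
2: left child of 5 (depth 2)
6: right child of 5 (depth 2)
37: right child of 17 (depth 4)
38: right child of 37 (depth 5)
20: left child of 37 (depth 5)
34: right child of 20 (depth 6)
45: right child of 38 (depth 6)
24: left child of 34 (depth 7)
26: right child of 24 (depth 8)
33: right child of 26 (depth 9)
27: left child of 33 (depth 10)
42: left child of 45 (depth 7)
9: right child of 6 (depth 3)
18: left child of 20 (depth 6)

18 34 45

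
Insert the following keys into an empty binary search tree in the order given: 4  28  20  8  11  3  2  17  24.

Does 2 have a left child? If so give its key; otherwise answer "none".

Insert 4: tree is empty, so 4 becomes the root.
Insert 28: 28 > 4 → go right. Place as right child of 4.
Insert 20: 20 > 4 → go right; 20 < 28 → go left. Place as left child of 28.
Insert 8: 8 > 4 → go right; 8 < 28 → go left; 8 < 20 → go left. Place as left child of 20.
Insert 11: 11 > 4 → go right; 11 < 28 → go left; 11 < 20 → go left; 11 > 8 → go right. Place as right child of 8.
Insert 3: 3 < 4 → go left. Place as left child of 4.
Insert 2: 2 < 4 → go left; 2 < 3 → go left. Place as left child of 3.
Insert 17: 17 > 4 → go right; 17 < 28 → go left; 17 < 20 → go left; 17 > 8 → go right; 17 > 11 → go right. Place as right child of 11.
Insert 24: 24 > 4 → go right; 24 < 28 → go left; 24 > 20 → go right. Place as right child of 20.

none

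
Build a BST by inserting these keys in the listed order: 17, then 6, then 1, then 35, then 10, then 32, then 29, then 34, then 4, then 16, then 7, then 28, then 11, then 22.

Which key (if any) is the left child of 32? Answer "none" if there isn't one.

29

Resulting structure (node: left, right):
  17: L=6, R=35
  6: L=1, R=10
  1: L=–, R=4
  35: L=32, R=–
  10: L=7, R=16
  32: L=29, R=34
  29: L=28, R=–
  34: L=–, R=–
  4: L=–, R=–
  16: L=11, R=–
  7: L=–, R=–
  28: L=22, R=–
  11: L=–, R=–
  22: L=–, R=–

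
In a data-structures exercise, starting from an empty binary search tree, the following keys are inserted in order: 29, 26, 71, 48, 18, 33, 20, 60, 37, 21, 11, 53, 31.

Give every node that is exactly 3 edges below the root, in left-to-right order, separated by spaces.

11 20 33 60

Resulting structure (node: left, right):
  29: L=26, R=71
  26: L=18, R=–
  71: L=48, R=–
  48: L=33, R=60
  18: L=11, R=20
  33: L=31, R=37
  20: L=–, R=21
  60: L=53, R=–
  37: L=–, R=–
  21: L=–, R=–
  11: L=–, R=–
  53: L=–, R=–
  31: L=–, R=–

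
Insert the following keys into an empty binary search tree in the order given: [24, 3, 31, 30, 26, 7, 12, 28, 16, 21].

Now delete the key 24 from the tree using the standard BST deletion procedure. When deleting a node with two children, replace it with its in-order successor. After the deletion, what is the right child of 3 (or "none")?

Resulting structure (node: left, right):
  24: L=3, R=31
  3: L=–, R=7
  31: L=30, R=–
  30: L=26, R=–
  26: L=–, R=28
  7: L=–, R=12
  12: L=–, R=16
  28: L=–, R=–
  16: L=–, R=21
  21: L=–, R=–

Delete 24 (two children — replace with in-order successor).
After deletion, 3's right child: 7.

7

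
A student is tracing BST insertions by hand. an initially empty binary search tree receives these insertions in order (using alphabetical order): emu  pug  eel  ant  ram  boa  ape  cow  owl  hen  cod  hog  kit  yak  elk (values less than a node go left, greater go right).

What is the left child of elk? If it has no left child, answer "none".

Insert emu: tree is empty, so emu becomes the root.
Insert pug: pug > emu → go right. Place as right child of emu.
Insert eel: eel < emu → go left. Place as left child of emu.
Insert ant: ant < emu → go left; ant < eel → go left. Place as left child of eel.
Insert ram: ram > emu → go right; ram > pug → go right. Place as right child of pug.
Insert boa: boa < emu → go left; boa < eel → go left; boa > ant → go right. Place as right child of ant.
Insert ape: ape < emu → go left; ape < eel → go left; ape > ant → go right; ape < boa → go left. Place as left child of boa.
Insert cow: cow < emu → go left; cow < eel → go left; cow > ant → go right; cow > boa → go right. Place as right child of boa.
Insert owl: owl > emu → go right; owl < pug → go left. Place as left child of pug.
Insert hen: hen > emu → go right; hen < pug → go left; hen < owl → go left. Place as left child of owl.
Insert cod: cod < emu → go left; cod < eel → go left; cod > ant → go right; cod > boa → go right; cod < cow → go left. Place as left child of cow.
Insert hog: hog > emu → go right; hog < pug → go left; hog < owl → go left; hog > hen → go right. Place as right child of hen.
Insert kit: kit > emu → go right; kit < pug → go left; kit < owl → go left; kit > hen → go right; kit > hog → go right. Place as right child of hog.
Insert yak: yak > emu → go right; yak > pug → go right; yak > ram → go right. Place as right child of ram.
Insert elk: elk < emu → go left; elk > eel → go right. Place as right child of eel.

none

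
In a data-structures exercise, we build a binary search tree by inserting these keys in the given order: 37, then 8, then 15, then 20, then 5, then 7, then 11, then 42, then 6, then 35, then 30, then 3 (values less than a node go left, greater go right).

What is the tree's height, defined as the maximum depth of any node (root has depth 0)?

5

37: root
8: left child of 37 (depth 1)
15: right child of 8 (depth 2)
20: right child of 15 (depth 3)
5: left child of 8 (depth 2)
7: right child of 5 (depth 3)
11: left child of 15 (depth 3)
42: right child of 37 (depth 1)
6: left child of 7 (depth 4)
35: right child of 20 (depth 4)
30: left child of 35 (depth 5)
3: left child of 5 (depth 3)

The deepest node is 30 at depth 5.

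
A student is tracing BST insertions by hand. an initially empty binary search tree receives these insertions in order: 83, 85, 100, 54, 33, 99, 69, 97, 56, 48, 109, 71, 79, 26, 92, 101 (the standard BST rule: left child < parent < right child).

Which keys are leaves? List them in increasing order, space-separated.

83: root
85: right child of 83 (depth 1)
100: right child of 85 (depth 2)
54: left child of 83 (depth 1)
33: left child of 54 (depth 2)
99: left child of 100 (depth 3)
69: right child of 54 (depth 2)
97: left child of 99 (depth 4)
56: left child of 69 (depth 3)
48: right child of 33 (depth 3)
109: right child of 100 (depth 3)
71: right child of 69 (depth 3)
79: right child of 71 (depth 4)
26: left child of 33 (depth 3)
92: left child of 97 (depth 5)
101: left child of 109 (depth 4)

26 48 56 79 92 101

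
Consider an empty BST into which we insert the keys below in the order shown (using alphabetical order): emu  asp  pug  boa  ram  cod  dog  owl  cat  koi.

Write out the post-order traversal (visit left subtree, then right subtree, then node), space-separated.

Resulting structure (node: left, right):
  emu: L=asp, R=pug
  asp: L=–, R=boa
  pug: L=owl, R=ram
  boa: L=–, R=cod
  ram: L=–, R=–
  cod: L=cat, R=dog
  dog: L=–, R=–
  owl: L=koi, R=–
  cat: L=–, R=–
  koi: L=–, R=–

cat dog cod boa asp koi owl ram pug emu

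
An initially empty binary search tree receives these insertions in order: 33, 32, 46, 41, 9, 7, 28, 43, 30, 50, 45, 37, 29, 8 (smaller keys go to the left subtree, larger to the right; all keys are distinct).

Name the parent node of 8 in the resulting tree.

Resulting structure (node: left, right):
  33: L=32, R=46
  32: L=9, R=–
  46: L=41, R=50
  41: L=37, R=43
  9: L=7, R=28
  7: L=–, R=8
  28: L=–, R=30
  43: L=–, R=45
  30: L=29, R=–
  50: L=–, R=–
  45: L=–, R=–
  37: L=–, R=–
  29: L=–, R=–
  8: L=–, R=–

7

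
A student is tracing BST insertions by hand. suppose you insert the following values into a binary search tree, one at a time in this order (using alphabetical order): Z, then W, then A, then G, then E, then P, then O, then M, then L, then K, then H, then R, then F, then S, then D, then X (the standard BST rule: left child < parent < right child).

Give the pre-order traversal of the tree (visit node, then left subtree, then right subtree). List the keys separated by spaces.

Insert Z: tree is empty, so Z becomes the root.
Insert W: W < Z → go left. Place as left child of Z.
Insert A: A < Z → go left; A < W → go left. Place as left child of W.
Insert G: G < Z → go left; G < W → go left; G > A → go right. Place as right child of A.
Insert E: E < Z → go left; E < W → go left; E > A → go right; E < G → go left. Place as left child of G.
Insert P: P < Z → go left; P < W → go left; P > A → go right; P > G → go right. Place as right child of G.
Insert O: O < Z → go left; O < W → go left; O > A → go right; O > G → go right; O < P → go left. Place as left child of P.
Insert M: M < Z → go left; M < W → go left; M > A → go right; M > G → go right; M < P → go left; M < O → go left. Place as left child of O.
Insert L: L < Z → go left; L < W → go left; L > A → go right; L > G → go right; L < P → go left; L < O → go left; L < M → go left. Place as left child of M.
Insert K: K < Z → go left; K < W → go left; K > A → go right; K > G → go right; K < P → go left; K < O → go left; K < M → go left; K < L → go left. Place as left child of L.
Insert H: H < Z → go left; H < W → go left; H > A → go right; H > G → go right; H < P → go left; H < O → go left; H < M → go left; H < L → go left; H < K → go left. Place as left child of K.
Insert R: R < Z → go left; R < W → go left; R > A → go right; R > G → go right; R > P → go right. Place as right child of P.
Insert F: F < Z → go left; F < W → go left; F > A → go right; F < G → go left; F > E → go right. Place as right child of E.
Insert S: S < Z → go left; S < W → go left; S > A → go right; S > G → go right; S > P → go right; S > R → go right. Place as right child of R.
Insert D: D < Z → go left; D < W → go left; D > A → go right; D < G → go left; D < E → go left. Place as left child of E.
Insert X: X < Z → go left; X > W → go right. Place as right child of W.

Z W A G E D F P O M L K H R S X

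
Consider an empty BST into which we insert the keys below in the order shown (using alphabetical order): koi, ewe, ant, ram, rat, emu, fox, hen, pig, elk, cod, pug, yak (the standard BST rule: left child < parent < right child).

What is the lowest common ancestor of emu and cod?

Insert koi: tree is empty, so koi becomes the root.
Insert ewe: ewe < koi → go left. Place as left child of koi.
Insert ant: ant < koi → go left; ant < ewe → go left. Place as left child of ewe.
Insert ram: ram > koi → go right. Place as right child of koi.
Insert rat: rat > koi → go right; rat > ram → go right. Place as right child of ram.
Insert emu: emu < koi → go left; emu < ewe → go left; emu > ant → go right. Place as right child of ant.
Insert fox: fox < koi → go left; fox > ewe → go right. Place as right child of ewe.
Insert hen: hen < koi → go left; hen > ewe → go right; hen > fox → go right. Place as right child of fox.
Insert pig: pig > koi → go right; pig < ram → go left. Place as left child of ram.
Insert elk: elk < koi → go left; elk < ewe → go left; elk > ant → go right; elk < emu → go left. Place as left child of emu.
Insert cod: cod < koi → go left; cod < ewe → go left; cod > ant → go right; cod < emu → go left; cod < elk → go left. Place as left child of elk.
Insert pug: pug > koi → go right; pug < ram → go left; pug > pig → go right. Place as right child of pig.
Insert yak: yak > koi → go right; yak > ram → go right; yak > rat → go right. Place as right child of rat.

Path to emu: koi → ewe → ant → emu
Path to cod: koi → ewe → ant → emu → elk → cod
emu lies on both paths and is an ancestor of the other node.

emu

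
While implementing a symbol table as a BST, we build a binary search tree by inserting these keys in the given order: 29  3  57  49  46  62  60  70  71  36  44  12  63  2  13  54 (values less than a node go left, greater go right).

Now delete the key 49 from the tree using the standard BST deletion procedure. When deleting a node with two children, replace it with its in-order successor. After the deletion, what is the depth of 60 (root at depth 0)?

3

29: root
3: left child of 29 (depth 1)
57: right child of 29 (depth 1)
49: left child of 57 (depth 2)
46: left child of 49 (depth 3)
62: right child of 57 (depth 2)
60: left child of 62 (depth 3)
70: right child of 62 (depth 3)
71: right child of 70 (depth 4)
36: left child of 46 (depth 4)
44: right child of 36 (depth 5)
12: right child of 3 (depth 2)
63: left child of 70 (depth 4)
2: left child of 3 (depth 2)
13: right child of 12 (depth 3)
54: right child of 49 (depth 3)

Delete 49 (two children — replace with in-order successor).
After deletion, path to 60: 29 → 57 → 62 → 60.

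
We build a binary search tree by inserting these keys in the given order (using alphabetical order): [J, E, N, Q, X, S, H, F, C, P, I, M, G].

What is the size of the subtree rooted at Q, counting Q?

4

J: root
E: left child of J (depth 1)
N: right child of J (depth 1)
Q: right child of N (depth 2)
X: right child of Q (depth 3)
S: left child of X (depth 4)
H: right child of E (depth 2)
F: left child of H (depth 3)
C: left child of E (depth 2)
P: left child of Q (depth 3)
I: right child of H (depth 3)
M: left child of N (depth 2)
G: right child of F (depth 4)

Subtree rooted at Q contains: Q, P, X, S — 4 nodes.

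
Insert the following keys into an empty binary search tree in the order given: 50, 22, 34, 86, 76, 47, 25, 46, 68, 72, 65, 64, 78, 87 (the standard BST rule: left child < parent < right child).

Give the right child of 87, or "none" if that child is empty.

none

50: root
22: left child of 50 (depth 1)
34: right child of 22 (depth 2)
86: right child of 50 (depth 1)
76: left child of 86 (depth 2)
47: right child of 34 (depth 3)
25: left child of 34 (depth 3)
46: left child of 47 (depth 4)
68: left child of 76 (depth 3)
72: right child of 68 (depth 4)
65: left child of 68 (depth 4)
64: left child of 65 (depth 5)
78: right child of 76 (depth 3)
87: right child of 86 (depth 2)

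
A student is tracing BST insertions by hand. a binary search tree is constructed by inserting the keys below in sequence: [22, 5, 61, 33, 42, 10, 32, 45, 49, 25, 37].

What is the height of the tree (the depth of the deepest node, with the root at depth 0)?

Resulting structure (node: left, right):
  22: L=5, R=61
  5: L=–, R=10
  61: L=33, R=–
  33: L=32, R=42
  42: L=37, R=45
  10: L=–, R=–
  32: L=25, R=–
  45: L=–, R=49
  49: L=–, R=–
  25: L=–, R=–
  37: L=–, R=–

The deepest node is 49 at depth 5.

5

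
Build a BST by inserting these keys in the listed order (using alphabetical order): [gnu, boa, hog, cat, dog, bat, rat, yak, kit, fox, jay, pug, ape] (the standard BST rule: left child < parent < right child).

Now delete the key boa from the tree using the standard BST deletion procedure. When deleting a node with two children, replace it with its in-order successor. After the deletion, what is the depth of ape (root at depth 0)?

3

Insert gnu: tree is empty, so gnu becomes the root.
Insert boa: boa < gnu → go left. Place as left child of gnu.
Insert hog: hog > gnu → go right. Place as right child of gnu.
Insert cat: cat < gnu → go left; cat > boa → go right. Place as right child of boa.
Insert dog: dog < gnu → go left; dog > boa → go right; dog > cat → go right. Place as right child of cat.
Insert bat: bat < gnu → go left; bat < boa → go left. Place as left child of boa.
Insert rat: rat > gnu → go right; rat > hog → go right. Place as right child of hog.
Insert yak: yak > gnu → go right; yak > hog → go right; yak > rat → go right. Place as right child of rat.
Insert kit: kit > gnu → go right; kit > hog → go right; kit < rat → go left. Place as left child of rat.
Insert fox: fox < gnu → go left; fox > boa → go right; fox > cat → go right; fox > dog → go right. Place as right child of dog.
Insert jay: jay > gnu → go right; jay > hog → go right; jay < rat → go left; jay < kit → go left. Place as left child of kit.
Insert pug: pug > gnu → go right; pug > hog → go right; pug < rat → go left; pug > kit → go right. Place as right child of kit.
Insert ape: ape < gnu → go left; ape < boa → go left; ape < bat → go left. Place as left child of bat.

Delete boa (two children — replace with in-order successor).
After deletion, path to ape: gnu → cat → bat → ape.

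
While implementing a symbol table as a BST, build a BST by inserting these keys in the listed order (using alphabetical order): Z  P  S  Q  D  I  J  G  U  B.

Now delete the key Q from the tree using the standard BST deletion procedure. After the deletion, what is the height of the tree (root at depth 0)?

4

Insert Z: tree is empty, so Z becomes the root.
Insert P: P < Z → go left. Place as left child of Z.
Insert S: S < Z → go left; S > P → go right. Place as right child of P.
Insert Q: Q < Z → go left; Q > P → go right; Q < S → go left. Place as left child of S.
Insert D: D < Z → go left; D < P → go left. Place as left child of P.
Insert I: I < Z → go left; I < P → go left; I > D → go right. Place as right child of D.
Insert J: J < Z → go left; J < P → go left; J > D → go right; J > I → go right. Place as right child of I.
Insert G: G < Z → go left; G < P → go left; G > D → go right; G < I → go left. Place as left child of I.
Insert U: U < Z → go left; U > P → go right; U > S → go right. Place as right child of S.
Insert B: B < Z → go left; B < P → go left; B < D → go left. Place as left child of D.

Delete Q (at most one child — splice it out).
After deletion, deepest node is J at depth 4.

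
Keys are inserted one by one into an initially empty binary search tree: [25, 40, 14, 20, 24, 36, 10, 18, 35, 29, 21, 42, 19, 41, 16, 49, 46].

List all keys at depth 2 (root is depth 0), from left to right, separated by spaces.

25: root
40: right child of 25 (depth 1)
14: left child of 25 (depth 1)
20: right child of 14 (depth 2)
24: right child of 20 (depth 3)
36: left child of 40 (depth 2)
10: left child of 14 (depth 2)
18: left child of 20 (depth 3)
35: left child of 36 (depth 3)
29: left child of 35 (depth 4)
21: left child of 24 (depth 4)
42: right child of 40 (depth 2)
19: right child of 18 (depth 4)
41: left child of 42 (depth 3)
16: left child of 18 (depth 4)
49: right child of 42 (depth 3)
46: left child of 49 (depth 4)

10 20 36 42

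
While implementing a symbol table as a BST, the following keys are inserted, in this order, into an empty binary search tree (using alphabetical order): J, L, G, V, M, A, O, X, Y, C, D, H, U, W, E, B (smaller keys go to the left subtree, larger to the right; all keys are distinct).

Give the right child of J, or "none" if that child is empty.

L

J: root
L: right child of J (depth 1)
G: left child of J (depth 1)
V: right child of L (depth 2)
M: left child of V (depth 3)
A: left child of G (depth 2)
O: right child of M (depth 4)
X: right child of V (depth 3)
Y: right child of X (depth 4)
C: right child of A (depth 3)
D: right child of C (depth 4)
H: right child of G (depth 2)
U: right child of O (depth 5)
W: left child of X (depth 4)
E: right child of D (depth 5)
B: left child of C (depth 4)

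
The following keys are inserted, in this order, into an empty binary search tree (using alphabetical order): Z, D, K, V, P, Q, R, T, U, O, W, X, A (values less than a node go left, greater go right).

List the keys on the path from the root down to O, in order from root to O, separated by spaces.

Z D K V P O

Z: root
D: left child of Z (depth 1)
K: right child of D (depth 2)
V: right child of K (depth 3)
P: left child of V (depth 4)
Q: right child of P (depth 5)
R: right child of Q (depth 6)
T: right child of R (depth 7)
U: right child of T (depth 8)
O: left child of P (depth 5)
W: right child of V (depth 4)
X: right child of W (depth 5)
A: left child of D (depth 2)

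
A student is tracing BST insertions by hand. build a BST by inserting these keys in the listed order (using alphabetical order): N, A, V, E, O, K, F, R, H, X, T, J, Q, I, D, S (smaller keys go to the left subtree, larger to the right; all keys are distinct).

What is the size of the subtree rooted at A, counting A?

8

N: root
A: left child of N (depth 1)
V: right child of N (depth 1)
E: right child of A (depth 2)
O: left child of V (depth 2)
K: right child of E (depth 3)
F: left child of K (depth 4)
R: right child of O (depth 3)
H: right child of F (depth 5)
X: right child of V (depth 2)
T: right child of R (depth 4)
J: right child of H (depth 6)
Q: left child of R (depth 4)
I: left child of J (depth 7)
D: left child of E (depth 3)
S: left child of T (depth 5)

Subtree rooted at A contains: A, E, D, K, F, H, J, I — 8 nodes.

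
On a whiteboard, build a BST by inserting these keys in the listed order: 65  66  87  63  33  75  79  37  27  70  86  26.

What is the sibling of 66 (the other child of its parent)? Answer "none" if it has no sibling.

63

65: root
66: right child of 65 (depth 1)
87: right child of 66 (depth 2)
63: left child of 65 (depth 1)
33: left child of 63 (depth 2)
75: left child of 87 (depth 3)
79: right child of 75 (depth 4)
37: right child of 33 (depth 3)
27: left child of 33 (depth 3)
70: left child of 75 (depth 4)
86: right child of 79 (depth 5)
26: left child of 27 (depth 4)

66's parent is 65; the other child of 65 is 63.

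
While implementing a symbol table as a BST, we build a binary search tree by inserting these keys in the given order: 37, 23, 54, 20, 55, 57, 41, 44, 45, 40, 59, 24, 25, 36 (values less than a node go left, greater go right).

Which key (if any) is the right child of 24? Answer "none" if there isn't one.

37: root
23: left child of 37 (depth 1)
54: right child of 37 (depth 1)
20: left child of 23 (depth 2)
55: right child of 54 (depth 2)
57: right child of 55 (depth 3)
41: left child of 54 (depth 2)
44: right child of 41 (depth 3)
45: right child of 44 (depth 4)
40: left child of 41 (depth 3)
59: right child of 57 (depth 4)
24: right child of 23 (depth 2)
25: right child of 24 (depth 3)
36: right child of 25 (depth 4)

25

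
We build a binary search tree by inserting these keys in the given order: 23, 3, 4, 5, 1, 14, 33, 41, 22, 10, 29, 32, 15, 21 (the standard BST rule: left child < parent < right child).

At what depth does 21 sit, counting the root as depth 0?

7

Insert 23: tree is empty, so 23 becomes the root.
Insert 3: 3 < 23 → go left. Place as left child of 23.
Insert 4: 4 < 23 → go left; 4 > 3 → go right. Place as right child of 3.
Insert 5: 5 < 23 → go left; 5 > 3 → go right; 5 > 4 → go right. Place as right child of 4.
Insert 1: 1 < 23 → go left; 1 < 3 → go left. Place as left child of 3.
Insert 14: 14 < 23 → go left; 14 > 3 → go right; 14 > 4 → go right; 14 > 5 → go right. Place as right child of 5.
Insert 33: 33 > 23 → go right. Place as right child of 23.
Insert 41: 41 > 23 → go right; 41 > 33 → go right. Place as right child of 33.
Insert 22: 22 < 23 → go left; 22 > 3 → go right; 22 > 4 → go right; 22 > 5 → go right; 22 > 14 → go right. Place as right child of 14.
Insert 10: 10 < 23 → go left; 10 > 3 → go right; 10 > 4 → go right; 10 > 5 → go right; 10 < 14 → go left. Place as left child of 14.
Insert 29: 29 > 23 → go right; 29 < 33 → go left. Place as left child of 33.
Insert 32: 32 > 23 → go right; 32 < 33 → go left; 32 > 29 → go right. Place as right child of 29.
Insert 15: 15 < 23 → go left; 15 > 3 → go right; 15 > 4 → go right; 15 > 5 → go right; 15 > 14 → go right; 15 < 22 → go left. Place as left child of 22.
Insert 21: 21 < 23 → go left; 21 > 3 → go right; 21 > 4 → go right; 21 > 5 → go right; 21 > 14 → go right; 21 < 22 → go left; 21 > 15 → go right. Place as right child of 15.

Path to 21: 23 → 3 → 4 → 5 → 14 → 22 → 15 → 21, which is 7 edges.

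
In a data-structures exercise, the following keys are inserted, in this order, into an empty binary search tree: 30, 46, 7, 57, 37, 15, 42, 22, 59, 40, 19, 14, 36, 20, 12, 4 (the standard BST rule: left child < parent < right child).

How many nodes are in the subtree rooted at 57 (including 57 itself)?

Insert 30: tree is empty, so 30 becomes the root.
Insert 46: 46 > 30 → go right. Place as right child of 30.
Insert 7: 7 < 30 → go left. Place as left child of 30.
Insert 57: 57 > 30 → go right; 57 > 46 → go right. Place as right child of 46.
Insert 37: 37 > 30 → go right; 37 < 46 → go left. Place as left child of 46.
Insert 15: 15 < 30 → go left; 15 > 7 → go right. Place as right child of 7.
Insert 42: 42 > 30 → go right; 42 < 46 → go left; 42 > 37 → go right. Place as right child of 37.
Insert 22: 22 < 30 → go left; 22 > 7 → go right; 22 > 15 → go right. Place as right child of 15.
Insert 59: 59 > 30 → go right; 59 > 46 → go right; 59 > 57 → go right. Place as right child of 57.
Insert 40: 40 > 30 → go right; 40 < 46 → go left; 40 > 37 → go right; 40 < 42 → go left. Place as left child of 42.
Insert 19: 19 < 30 → go left; 19 > 7 → go right; 19 > 15 → go right; 19 < 22 → go left. Place as left child of 22.
Insert 14: 14 < 30 → go left; 14 > 7 → go right; 14 < 15 → go left. Place as left child of 15.
Insert 36: 36 > 30 → go right; 36 < 46 → go left; 36 < 37 → go left. Place as left child of 37.
Insert 20: 20 < 30 → go left; 20 > 7 → go right; 20 > 15 → go right; 20 < 22 → go left; 20 > 19 → go right. Place as right child of 19.
Insert 12: 12 < 30 → go left; 12 > 7 → go right; 12 < 15 → go left; 12 < 14 → go left. Place as left child of 14.
Insert 4: 4 < 30 → go left; 4 < 7 → go left. Place as left child of 7.

Subtree rooted at 57 contains: 57, 59 — 2 nodes.

2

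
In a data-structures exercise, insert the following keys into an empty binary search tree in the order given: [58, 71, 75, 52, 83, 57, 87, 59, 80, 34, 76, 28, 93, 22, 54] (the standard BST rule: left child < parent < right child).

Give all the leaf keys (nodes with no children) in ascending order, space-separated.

22 54 59 76 93

58: root
71: right child of 58 (depth 1)
75: right child of 71 (depth 2)
52: left child of 58 (depth 1)
83: right child of 75 (depth 3)
57: right child of 52 (depth 2)
87: right child of 83 (depth 4)
59: left child of 71 (depth 2)
80: left child of 83 (depth 4)
34: left child of 52 (depth 2)
76: left child of 80 (depth 5)
28: left child of 34 (depth 3)
93: right child of 87 (depth 5)
22: left child of 28 (depth 4)
54: left child of 57 (depth 3)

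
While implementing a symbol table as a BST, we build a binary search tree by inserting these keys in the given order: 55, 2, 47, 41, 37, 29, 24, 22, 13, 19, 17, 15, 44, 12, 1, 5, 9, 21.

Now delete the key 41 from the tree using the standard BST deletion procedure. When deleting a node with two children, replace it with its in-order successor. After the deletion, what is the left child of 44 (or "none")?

37

Insert 55: tree is empty, so 55 becomes the root.
Insert 2: 2 < 55 → go left. Place as left child of 55.
Insert 47: 47 < 55 → go left; 47 > 2 → go right. Place as right child of 2.
Insert 41: 41 < 55 → go left; 41 > 2 → go right; 41 < 47 → go left. Place as left child of 47.
Insert 37: 37 < 55 → go left; 37 > 2 → go right; 37 < 47 → go left; 37 < 41 → go left. Place as left child of 41.
Insert 29: 29 < 55 → go left; 29 > 2 → go right; 29 < 47 → go left; 29 < 41 → go left; 29 < 37 → go left. Place as left child of 37.
Insert 24: 24 < 55 → go left; 24 > 2 → go right; 24 < 47 → go left; 24 < 41 → go left; 24 < 37 → go left; 24 < 29 → go left. Place as left child of 29.
Insert 22: 22 < 55 → go left; 22 > 2 → go right; 22 < 47 → go left; 22 < 41 → go left; 22 < 37 → go left; 22 < 29 → go left; 22 < 24 → go left. Place as left child of 24.
Insert 13: 13 < 55 → go left; 13 > 2 → go right; 13 < 47 → go left; 13 < 41 → go left; 13 < 37 → go left; 13 < 29 → go left; 13 < 24 → go left; 13 < 22 → go left. Place as left child of 22.
Insert 19: 19 < 55 → go left; 19 > 2 → go right; 19 < 47 → go left; 19 < 41 → go left; 19 < 37 → go left; 19 < 29 → go left; 19 < 24 → go left; 19 < 22 → go left; 19 > 13 → go right. Place as right child of 13.
Insert 17: 17 < 55 → go left; 17 > 2 → go right; 17 < 47 → go left; 17 < 41 → go left; 17 < 37 → go left; 17 < 29 → go left; 17 < 24 → go left; 17 < 22 → go left; 17 > 13 → go right; 17 < 19 → go left. Place as left child of 19.
Insert 15: 15 < 55 → go left; 15 > 2 → go right; 15 < 47 → go left; 15 < 41 → go left; 15 < 37 → go left; 15 < 29 → go left; 15 < 24 → go left; 15 < 22 → go left; 15 > 13 → go right; 15 < 19 → go left; 15 < 17 → go left. Place as left child of 17.
Insert 44: 44 < 55 → go left; 44 > 2 → go right; 44 < 47 → go left; 44 > 41 → go right. Place as right child of 41.
Insert 12: 12 < 55 → go left; 12 > 2 → go right; 12 < 47 → go left; 12 < 41 → go left; 12 < 37 → go left; 12 < 29 → go left; 12 < 24 → go left; 12 < 22 → go left; 12 < 13 → go left. Place as left child of 13.
Insert 1: 1 < 55 → go left; 1 < 2 → go left. Place as left child of 2.
Insert 5: 5 < 55 → go left; 5 > 2 → go right; 5 < 47 → go left; 5 < 41 → go left; 5 < 37 → go left; 5 < 29 → go left; 5 < 24 → go left; 5 < 22 → go left; 5 < 13 → go left; 5 < 12 → go left. Place as left child of 12.
Insert 9: 9 < 55 → go left; 9 > 2 → go right; 9 < 47 → go left; 9 < 41 → go left; 9 < 37 → go left; 9 < 29 → go left; 9 < 24 → go left; 9 < 22 → go left; 9 < 13 → go left; 9 < 12 → go left; 9 > 5 → go right. Place as right child of 5.
Insert 21: 21 < 55 → go left; 21 > 2 → go right; 21 < 47 → go left; 21 < 41 → go left; 21 < 37 → go left; 21 < 29 → go left; 21 < 24 → go left; 21 < 22 → go left; 21 > 13 → go right; 21 > 19 → go right. Place as right child of 19.

Delete 41 (two children — replace with in-order successor).
After deletion, 44's left child: 37.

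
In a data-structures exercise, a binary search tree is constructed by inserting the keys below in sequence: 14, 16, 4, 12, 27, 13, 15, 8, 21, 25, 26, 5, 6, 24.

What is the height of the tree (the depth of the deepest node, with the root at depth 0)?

5

Resulting structure (node: left, right):
  14: L=4, R=16
  16: L=15, R=27
  4: L=–, R=12
  12: L=8, R=13
  27: L=21, R=–
  13: L=–, R=–
  15: L=–, R=–
  8: L=5, R=–
  21: L=–, R=25
  25: L=24, R=26
  26: L=–, R=–
  5: L=–, R=6
  6: L=–, R=–
  24: L=–, R=–

The deepest node is 26 at depth 5.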